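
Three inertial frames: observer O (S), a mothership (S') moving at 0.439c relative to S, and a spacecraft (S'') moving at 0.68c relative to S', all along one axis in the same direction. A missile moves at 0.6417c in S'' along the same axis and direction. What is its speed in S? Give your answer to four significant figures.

Apply u = (u'+v)/(1+u'v) twice. Missile in the mothership frame: (0.6417+0.68)/(1+0.6417·0.68) = 1.3217/1.436356 = 0.92018c.
That velocity, transformed to the rest frame of observer O: (0.92018+0.439)/(1+0.92018·0.439) = 1.35918/1.40395902 = 0.96811c.

0.9681c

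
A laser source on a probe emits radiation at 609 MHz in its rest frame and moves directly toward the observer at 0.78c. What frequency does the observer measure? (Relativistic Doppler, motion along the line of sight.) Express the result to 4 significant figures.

1732 MHz

Relativistic Doppler (source moving toward): f_obs = f_src · √((1+β)/(1−β)).
With β = 0.78: factor = √(1.78/0.22) = 2.8445.
f_obs = 609 × 2.8445 = 1732 MHz.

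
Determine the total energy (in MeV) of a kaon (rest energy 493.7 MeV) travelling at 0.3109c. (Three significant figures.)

519 MeV

Lorentz factor: γ = (1 − 0.09665881)^(−1/2) = 1.0521.
Total energy: E = γmc² = 1.0521 × 493.7 MeV = 519 MeV.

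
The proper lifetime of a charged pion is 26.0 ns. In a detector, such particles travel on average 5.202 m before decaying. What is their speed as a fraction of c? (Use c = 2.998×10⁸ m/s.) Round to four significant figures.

Let x = d/(cτ) = 5.202 m / (2.998×10⁸ m/s × 2.600×10^-8 s) = 0.66737. Since d = βγcτ, x = βγ = β/√(1−β²).
Solving: β² = x²/(1+x²) = 0.445383/1.445383 = 0.308142, so β = 0.5551.

0.5551c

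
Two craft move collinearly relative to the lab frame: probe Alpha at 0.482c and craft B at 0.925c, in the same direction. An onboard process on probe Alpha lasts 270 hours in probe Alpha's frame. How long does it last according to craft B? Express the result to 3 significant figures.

The velocity of probe Alpha relative to craft B is (0.482 − 0.925)c / (1 − 0.482×0.925) = −0.79942c; relative speed 0.79942c.
γ for this relative speed: γ = 1/√(1 − 0.639072) = 1.6645.
The clock on probe Alpha records proper time, so craft B measures Δt = γΔτ = 1.6645 × 270 = 449 hours.

449 hours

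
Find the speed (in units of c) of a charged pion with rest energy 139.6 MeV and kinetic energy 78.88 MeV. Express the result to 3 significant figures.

K = (γ−1)mc², so γ = 1 + 78.88/139.6 = 1.565.
Then v/c = √(1 − γ⁻²) = √(1 − 0.408292) = √0.591708 = 0.769.

0.769c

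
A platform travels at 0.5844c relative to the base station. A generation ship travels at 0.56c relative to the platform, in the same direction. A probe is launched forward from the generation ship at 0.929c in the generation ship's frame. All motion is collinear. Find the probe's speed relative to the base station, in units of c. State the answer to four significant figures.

First combine the probe and generation ship (S''→S'): u₁ = (0.929 + 0.56)/(1 + 0.929×0.56) = 1.489/1.52024 = 0.97945.
Then combine with the platform (S'→S): u = (0.97945 + 0.5844)/(1 + 0.97945×0.5844) = 1.56385/1.57239058 = 0.99457.

0.9946c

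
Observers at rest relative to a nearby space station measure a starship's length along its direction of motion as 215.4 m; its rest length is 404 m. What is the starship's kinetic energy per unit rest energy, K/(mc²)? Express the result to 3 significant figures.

γ = L₀/L = 404/215.4 = 1.87558.
Since K = (γ−1)mc², K/(mc²) = 1.87558 − 1 = 0.876.

0.876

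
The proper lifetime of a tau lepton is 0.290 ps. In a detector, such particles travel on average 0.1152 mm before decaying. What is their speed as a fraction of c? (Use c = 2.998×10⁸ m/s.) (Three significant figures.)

0.798c

Let x = d/(cτ) = 1.152×10^-4 m / (2.998×10⁸ m/s × 2.900×10^-13 s) = 1.325. Since d = βγcτ, x = βγ = β/√(1−β²).
Solving: β² = x²/(1+x²) = 1.75562/2.75562 = 0.637105, so β = 0.798.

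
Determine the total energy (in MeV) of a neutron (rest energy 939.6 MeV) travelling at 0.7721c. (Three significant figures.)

1480 MeV

β² = 0.59613841, so γ = 1/√0.40386159 = 1.5736.
Total energy: E = γmc² = 1.5736 × 939.6 MeV = 1480 MeV.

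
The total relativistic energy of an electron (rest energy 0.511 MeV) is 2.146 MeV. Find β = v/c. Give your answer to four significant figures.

Total energy E = γmc² gives γ = 2.146/0.511 = 4.1996.
Hence β = √(1 − 1/γ²) = √(1 − 0.0567001) = √0.9432999 = 0.9712.

0.9712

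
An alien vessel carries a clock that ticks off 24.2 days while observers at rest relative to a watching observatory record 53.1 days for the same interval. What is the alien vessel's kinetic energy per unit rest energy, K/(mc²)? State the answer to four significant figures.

1.194

From Δt = γΔτ: γ = 53.1/24.2 = 2.19421.
Since K = (γ−1)mc², K/(mc²) = 2.19421 − 1 = 1.194.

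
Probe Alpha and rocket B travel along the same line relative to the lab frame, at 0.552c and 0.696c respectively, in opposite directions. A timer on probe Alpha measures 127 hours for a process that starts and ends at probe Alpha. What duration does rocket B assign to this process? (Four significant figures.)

293.6 hours

The velocity of probe Alpha relative to rocket B is (0.552 + 0.696)c / (1 + 0.552×0.696) = 0.90161c; relative speed 0.90161c.
γ for this relative speed: γ = 1/√(1 − 0.812901) = 2.3119.
Probe Alpha's interval is proper; time dilation gives Δt_B = γΔτ = 2.3119 × 127 hours = 293.6 hours.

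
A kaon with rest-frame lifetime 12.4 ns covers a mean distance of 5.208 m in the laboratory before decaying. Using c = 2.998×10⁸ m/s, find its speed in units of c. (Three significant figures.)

Lab distance = (lab lifetime)·v = γτ·βc, so βγ = d/(cτ) = 5.208/(2.998×10⁸ × 1.240×10^-8) = 1.4009.
With βγ = 1.4009: γ² = 1 + (βγ)² = 2.96252, and β = (βγ)/γ = 1.4009/1.7212 = 0.814.

0.814c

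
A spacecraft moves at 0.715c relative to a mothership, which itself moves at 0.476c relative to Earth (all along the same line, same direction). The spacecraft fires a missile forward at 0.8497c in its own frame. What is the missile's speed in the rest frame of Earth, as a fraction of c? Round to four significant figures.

0.9905c

First combine the missile and spacecraft (S''→S'): u₁ = (0.8497 + 0.715)/(1 + 0.8497×0.715) = 1.5647/1.6075355 = 0.97335.
Then combine with the mothership (S'→S): u = (0.97335 + 0.476)/(1 + 0.97335×0.476) = 1.44935/1.4633146 = 0.99046.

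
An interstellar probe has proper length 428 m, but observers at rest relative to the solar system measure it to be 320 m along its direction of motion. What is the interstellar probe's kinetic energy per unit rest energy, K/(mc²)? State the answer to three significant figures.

From L = L₀/γ: γ = 428/320 = 1.3375.
K/(mc²) = γ − 1 = 1.3375 − 1 = 0.337.

0.337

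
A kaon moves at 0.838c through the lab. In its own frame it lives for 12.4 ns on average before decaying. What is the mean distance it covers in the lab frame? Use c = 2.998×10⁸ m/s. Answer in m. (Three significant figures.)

5.71 m

β² = 0.702244, so γ = 1/√0.297756 = 1.8326.
Lab-frame lifetime: Δt = γτ = 1.8326 × 12.4 ns = 22.724 ns.
Distance: d = vΔt = 0.838 × 2.998×10⁸ m/s × 2.2724×10^-8 s = 5.71 m.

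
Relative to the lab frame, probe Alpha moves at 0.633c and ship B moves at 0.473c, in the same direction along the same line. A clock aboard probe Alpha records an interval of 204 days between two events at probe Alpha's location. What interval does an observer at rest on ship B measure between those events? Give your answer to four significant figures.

Speed of probe Alpha in ship B's frame: u = (v_A − v_B)/(1 − v_A v_B/c²) = (0.633 − 0.473)/(1 − 0.633×0.473) = 0.16/0.700591 = 0.22838; |u| = 0.22838c.
γ for this relative speed: γ = 1/√(1 − 0.0521574) = 1.0271.
Probe Alpha's interval is proper; time dilation gives Δt_B = γΔτ = 1.0271 × 204 days = 209.5 days.

209.5 days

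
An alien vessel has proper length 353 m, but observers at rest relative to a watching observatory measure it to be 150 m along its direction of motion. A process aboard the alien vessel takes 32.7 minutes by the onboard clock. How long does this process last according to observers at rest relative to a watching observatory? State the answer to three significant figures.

From L = L₀/γ: γ = 353/150 = 2.35333.
The same γ dilates the second interval: 2.35333 × 32.7 minutes = 77.0 minutes.

77.0 minutes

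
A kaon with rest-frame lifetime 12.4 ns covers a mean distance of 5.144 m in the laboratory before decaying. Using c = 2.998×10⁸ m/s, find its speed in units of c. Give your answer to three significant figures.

Lab distance = (lab lifetime)·v = γτ·βc, so βγ = d/(cτ) = 5.144/(2.998×10⁸ × 1.240×10^-8) = 1.3837.
With βγ = 1.3837: γ² = 1 + (βγ)² = 2.91463, and β = (βγ)/γ = 1.3837/1.70723 = 0.810.

0.810c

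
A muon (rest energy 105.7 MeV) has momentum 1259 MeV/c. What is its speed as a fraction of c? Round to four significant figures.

0.9965c

pc/(mc²) = 1259/105.7 = 11.911 = βγ = β/√(1−β²).
So β² = x²/(1 + x²) with x = 11.911: x² = 141.872, β² = 141.872/142.872 = 0.993001, β = 0.9965.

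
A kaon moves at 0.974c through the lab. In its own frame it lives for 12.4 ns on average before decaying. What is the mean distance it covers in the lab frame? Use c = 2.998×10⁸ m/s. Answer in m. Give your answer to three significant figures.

β² = 0.948676, so γ = 1/√0.051324 = 4.4141.
Lab-frame lifetime: Δt = γτ = 4.4141 × 12.4 ns = 54.735 ns.
Distance: d = vΔt = 0.974 × 2.998×10⁸ m/s × 5.4735×10^-8 s = 16.0 m.

16.0 m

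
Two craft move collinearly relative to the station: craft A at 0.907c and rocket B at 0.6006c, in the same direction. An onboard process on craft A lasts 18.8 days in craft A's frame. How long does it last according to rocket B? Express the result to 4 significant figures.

25.42 days

Transform craft A's velocity into rocket B's frame: (0.907 − 0.6006)/(1 − 0.907·0.6006) = 0.3064/0.4552558, so the relative speed is 0.67303c.
At |u| = 0.67303c, γ = (1 − 0.452969)^(−1/2) = 1.3521.
Craft A's interval is proper; time dilation gives Δt_B = γΔτ = 1.3521 × 18.8 days = 25.42 days.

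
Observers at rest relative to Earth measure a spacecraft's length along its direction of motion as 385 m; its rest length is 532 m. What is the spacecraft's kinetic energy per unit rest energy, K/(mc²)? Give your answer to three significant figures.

0.382

From L = L₀/γ: γ = 532/385 = 1.38182.
K/(mc²) = γ − 1 = 1.38182 − 1 = 0.382.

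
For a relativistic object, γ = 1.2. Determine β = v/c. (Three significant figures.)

0.553

β = √(1 − 1/γ²) = √(1 − 1/1.44) = √0.305556 = 0.553.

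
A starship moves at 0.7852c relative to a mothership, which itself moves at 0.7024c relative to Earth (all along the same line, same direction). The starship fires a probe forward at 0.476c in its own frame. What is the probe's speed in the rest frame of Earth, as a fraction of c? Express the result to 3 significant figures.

First combine the probe and starship (S''→S'): u₁ = (0.476 + 0.7852)/(1 + 0.476×0.7852) = 1.2612/1.3737552 = 0.91807.
Then combine with the mothership (S'→S): u = (0.91807 + 0.7024)/(1 + 0.91807×0.7024) = 1.62047/1.644852368 = 0.98518.

0.985c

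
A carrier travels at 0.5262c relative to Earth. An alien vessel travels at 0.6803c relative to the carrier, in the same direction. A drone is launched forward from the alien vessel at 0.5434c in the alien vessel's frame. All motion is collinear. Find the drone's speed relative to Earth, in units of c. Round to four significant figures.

0.9657c

First combine the drone and alien vessel (S''→S'): u₁ = (0.5434 + 0.6803)/(1 + 0.5434×0.6803) = 1.2237/1.36967502 = 0.89342.
Then combine with the carrier (S'→S): u = (0.89342 + 0.5262)/(1 + 0.89342×0.5262) = 1.41962/1.470117604 = 0.96565.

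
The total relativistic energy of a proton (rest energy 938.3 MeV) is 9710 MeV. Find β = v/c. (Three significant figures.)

γ = E/(mc²) = 9710/938.3 = 10.349.
β = √(1 − 1/γ²) = √(1 − 0.00933691) = √0.99066309 = 0.995.

0.995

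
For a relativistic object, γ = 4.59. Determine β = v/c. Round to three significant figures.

β = √(1 − 1/γ²) = √(1 − 1/21.0681) = √0.952535 = 0.976.

0.976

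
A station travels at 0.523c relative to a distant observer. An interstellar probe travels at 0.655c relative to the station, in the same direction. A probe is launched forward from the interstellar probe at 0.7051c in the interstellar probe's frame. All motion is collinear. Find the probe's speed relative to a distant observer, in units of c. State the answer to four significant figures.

0.9777c

Apply u = (u'+v)/(1+u'v) twice. Probe in the station frame: (0.7051+0.655)/(1+0.7051·0.655) = 1.3601/1.4618405 = 0.9304c.
That velocity, transformed to the rest frame of a distant observer: (0.9304+0.523)/(1+0.9304·0.523) = 1.4534/1.4865992 = 0.97767c.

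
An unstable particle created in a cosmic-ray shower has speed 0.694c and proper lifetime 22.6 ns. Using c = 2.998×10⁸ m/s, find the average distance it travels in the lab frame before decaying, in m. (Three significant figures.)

6.53 m

β² = 0.481636, so γ = 1/√0.518364 = 1.3889.
Lab-frame lifetime: Δt = γτ = 1.3889 × 22.6 ns = 31.389 ns.
Distance: d = vΔt = 0.694 × 2.998×10⁸ m/s × 3.1389×10^-8 s = 6.53 m.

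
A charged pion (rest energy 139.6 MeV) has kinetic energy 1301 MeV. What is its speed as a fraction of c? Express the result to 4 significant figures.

γ = 1 + K/(mc²) = 1 + 1301/139.6 = 10.319.
β = √(1 − 1/γ²) = √(1 − 0.00939128) = √0.99060872 = 0.9953.

0.9953c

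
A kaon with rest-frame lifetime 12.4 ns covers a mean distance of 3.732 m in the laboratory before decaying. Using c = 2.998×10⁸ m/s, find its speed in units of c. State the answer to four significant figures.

0.7085c

Let x = d/(cτ) = 3.732 m / (2.998×10⁸ m/s × 1.240×10^-8 s) = 1.0039. Since d = βγcτ, x = βγ = β/√(1−β²).
Solving: β² = x²/(1+x²) = 1.00782/2.00782 = 0.501947, so β = 0.7085.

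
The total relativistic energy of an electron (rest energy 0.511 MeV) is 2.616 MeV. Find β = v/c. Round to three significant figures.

0.981

Total energy E = γmc² gives γ = 2.616/0.511 = 5.1194.
Hence β = √(1 − 1/γ²) = √(1 − 0.0381559) = √0.9618441 = 0.981.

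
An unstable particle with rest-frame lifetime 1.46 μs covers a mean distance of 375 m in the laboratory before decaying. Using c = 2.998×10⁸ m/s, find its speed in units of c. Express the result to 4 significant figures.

0.6506c

Let x = d/(cτ) = 375.0 m / (2.998×10⁸ m/s × 1.460×10^-6 s) = 0.85674. Since d = βγcτ, x = βγ = β/√(1−β²).
Solving: β² = x²/(1+x²) = 0.734003/1.734003 = 0.4233, so β = 0.6506.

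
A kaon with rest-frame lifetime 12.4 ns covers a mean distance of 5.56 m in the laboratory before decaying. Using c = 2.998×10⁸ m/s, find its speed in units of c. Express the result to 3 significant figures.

0.831c

Lab distance = (lab lifetime)·v = γτ·βc, so βγ = d/(cτ) = 5.560/(2.998×10⁸ × 1.240×10^-8) = 1.4956.
With βγ = 1.4956: γ² = 1 + (βγ)² = 3.23682, and β = (βγ)/γ = 1.4956/1.79912 = 0.831.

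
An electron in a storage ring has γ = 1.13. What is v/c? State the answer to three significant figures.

0.466

β = √(1 − 1/γ²) = √(1 − 1/1.2769) = √0.216853 = 0.466.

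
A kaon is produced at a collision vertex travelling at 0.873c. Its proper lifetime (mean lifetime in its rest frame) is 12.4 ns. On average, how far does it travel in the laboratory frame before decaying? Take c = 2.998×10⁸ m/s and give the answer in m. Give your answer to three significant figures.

6.65 m

With β = 0.873, γ = 1/√(1 − 0.873²) = 1/√0.237871 = 2.0504.
Lab-frame lifetime: Δt = γτ = 2.0504 × 12.4 ns = 25.425 ns.
Distance: d = vΔt = 0.873 × 2.998×10⁸ m/s × 2.5425×10^-8 s = 6.65 m.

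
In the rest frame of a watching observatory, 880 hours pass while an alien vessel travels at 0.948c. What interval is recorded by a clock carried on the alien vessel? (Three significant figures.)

280 hours

β² = 0.898704, so γ = 1/√0.101296 = 3.142.
The moving clock records proper time: Δτ = Δt/γ = 880/3.142 = 280 hours.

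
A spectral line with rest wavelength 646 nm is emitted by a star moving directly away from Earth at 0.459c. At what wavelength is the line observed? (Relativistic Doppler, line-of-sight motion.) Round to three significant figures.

1060 nm

Relativistic Doppler for wavelength: λ_obs = λ_src · √((1+β)/(1−β)).
With β = 0.459: factor = √(1.459/0.541) = 1.6422.
λ_obs = 646 × 1.6422 = 1060 nm.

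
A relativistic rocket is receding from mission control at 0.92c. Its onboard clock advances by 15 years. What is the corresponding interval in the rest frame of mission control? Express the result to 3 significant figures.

38.3 years

Lorentz factor: γ = (1 − 0.8464)^(−1/2) = 2.5516.
The onboard clock measures proper time, so the interval in the rest frame of mission control is dilated: Δt = γ·Δτ = 2.5516 × 15 years = 38.3 years.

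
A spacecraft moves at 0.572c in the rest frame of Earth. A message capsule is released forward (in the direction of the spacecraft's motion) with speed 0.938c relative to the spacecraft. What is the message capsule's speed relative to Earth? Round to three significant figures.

0.983c

In units of c, u = (u' + v)/(1 + u'v) with u' = 0.938 and v = 0.572.
Numerator: 0.938 + 0.572 = 1.51. Denominator: 1 + (0.938)(0.572) = 1.536536.
u = 1.51/1.536536 = 0.98273, so the speed is 0.983c.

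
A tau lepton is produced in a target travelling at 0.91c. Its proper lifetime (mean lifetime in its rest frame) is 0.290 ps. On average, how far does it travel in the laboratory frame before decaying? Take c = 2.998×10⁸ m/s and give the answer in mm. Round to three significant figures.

0.191 mm

γ = 1/√(1 − β²) = 1/√(1 − 0.8281) = 1/√0.1719 = 1/0.414608 = 2.4119.
Lab-frame lifetime: Δt = γτ = 2.4119 × 0.290 ps = 0.69945 ps.
Distance: d = vΔt = 0.91 × 2.998×10⁸ m/s × 6.9945×10^-13 s = 1.91×10^-4 m = 0.191 mm.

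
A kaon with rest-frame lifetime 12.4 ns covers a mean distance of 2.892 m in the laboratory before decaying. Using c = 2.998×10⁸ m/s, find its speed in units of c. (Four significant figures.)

Let x = d/(cτ) = 2.892 m / (2.998×10⁸ m/s × 1.240×10^-8 s) = 0.77794. Since d = βγcτ, x = βγ = β/√(1−β²).
Solving: β² = x²/(1+x²) = 0.605191/1.605191 = 0.377021, so β = 0.6140.

0.6140c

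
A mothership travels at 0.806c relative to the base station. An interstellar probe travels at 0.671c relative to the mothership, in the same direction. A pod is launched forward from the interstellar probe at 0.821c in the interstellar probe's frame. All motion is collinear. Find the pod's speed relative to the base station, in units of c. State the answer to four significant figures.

Compose velocities in two stages. Stage 1 (into S'): u₁ = (0.821+0.671)/(1+0.821×0.671) = 0.96203.
Stage 2 (into S): u = (0.96203+0.806)/(1+0.96203×0.806) = 0.99585, so the speed is 0.9959c.

0.9959c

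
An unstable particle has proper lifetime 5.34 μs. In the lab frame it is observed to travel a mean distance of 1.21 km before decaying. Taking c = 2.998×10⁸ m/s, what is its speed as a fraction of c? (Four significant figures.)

d = βγcτ ⇒ βγ = d/(cτ) = 1210 m / (1600.932 m) = 0.75581.
β = (βγ)/√(1+(βγ)²) = 0.75581/√1.571249 = 0.6030.

0.6030c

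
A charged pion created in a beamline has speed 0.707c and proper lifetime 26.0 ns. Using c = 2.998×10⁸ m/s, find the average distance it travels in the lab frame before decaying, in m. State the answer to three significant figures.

7.79 m

γ = 1/√(1 − β²) = 1/√(1 − 0.499849) = 1/√0.500151 = 1/0.707214 = 1.414.
Lab-frame lifetime: Δt = γτ = 1.414 × 26.0 ns = 36.764 ns.
Distance: d = vΔt = 0.707 × 2.998×10⁸ m/s × 3.6764×10^-8 s = 7.79 m.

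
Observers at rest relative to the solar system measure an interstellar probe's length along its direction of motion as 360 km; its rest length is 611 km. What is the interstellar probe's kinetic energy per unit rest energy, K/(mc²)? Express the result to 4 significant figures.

0.6972

γ = L₀/L = 611/360 = 1.69722.
K/(mc²) = γ − 1 = 1.69722 − 1 = 0.6972.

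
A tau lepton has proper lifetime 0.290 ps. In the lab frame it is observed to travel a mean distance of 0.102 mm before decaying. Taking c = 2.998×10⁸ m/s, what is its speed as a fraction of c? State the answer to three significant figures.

0.761c

Lab distance = (lab lifetime)·v = γτ·βc, so βγ = d/(cτ) = 1.020×10^-4/(2.998×10⁸ × 2.900×10^-13) = 1.1732.
With βγ = 1.1732: γ² = 1 + (βγ)² = 2.3764, and β = (βγ)/γ = 1.1732/1.54156 = 0.761.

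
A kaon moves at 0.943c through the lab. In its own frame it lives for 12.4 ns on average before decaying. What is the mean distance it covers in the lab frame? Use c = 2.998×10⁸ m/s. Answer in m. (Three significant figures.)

γ = 1/√(1 − β²) = 1/√(1 − 0.889249) = 1/√0.110751 = 1/0.332793 = 3.0049.
Lab-frame lifetime: Δt = γτ = 3.0049 × 12.4 ns = 37.261 ns.
Distance: d = vΔt = 0.943 × 2.998×10⁸ m/s × 3.7261×10^-8 s = 10.5 m.

10.5 m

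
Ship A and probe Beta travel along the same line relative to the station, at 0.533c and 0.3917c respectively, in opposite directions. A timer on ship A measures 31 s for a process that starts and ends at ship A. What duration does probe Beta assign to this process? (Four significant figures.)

48.13 s

The velocity of ship A relative to probe Beta is (0.533 + 0.3917)c / (1 + 0.533×0.3917) = 0.76499c; relative speed 0.76499c.
γ for this relative speed: γ = 1/√(1 − 0.58521) = 1.5527.
The clock on ship A records proper time, so probe Beta measures Δt = γΔτ = 1.5527 × 31 = 48.13 s.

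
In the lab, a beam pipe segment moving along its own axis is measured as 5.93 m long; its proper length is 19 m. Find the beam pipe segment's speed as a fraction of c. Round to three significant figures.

Length contraction gives γ = L₀/L = 19/5.93 = 3.204.
β = √(1 − 1/γ²) = √0.902587 = 0.950.

0.950c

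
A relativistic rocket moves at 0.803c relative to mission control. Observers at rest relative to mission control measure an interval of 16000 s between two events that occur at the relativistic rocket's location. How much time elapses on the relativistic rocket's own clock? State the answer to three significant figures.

γ = 1/√(1 − β²) = 1/√(1 − 0.644809) = 1/√0.355191 = 1/0.595979 = 1.6779.
The relativistic rocket's clock runs slow as seen from mission control, so Δτ = Δt/γ = 16000/1.6779 = 9540 s.

9540 s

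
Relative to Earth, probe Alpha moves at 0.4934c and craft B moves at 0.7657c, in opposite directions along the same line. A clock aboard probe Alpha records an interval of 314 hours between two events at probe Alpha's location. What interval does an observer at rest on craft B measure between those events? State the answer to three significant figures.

Transform probe Alpha's velocity into craft B's frame: (0.4934 + 0.7657)/(1 + 0.4934·0.7657) = 1.2591/1.37779638, so the relative speed is 0.91385c.
γ for this relative speed: γ = 1/√(1 − 0.835122) = 2.4627.
The clock on probe Alpha records proper time, so craft B measures Δt = γΔτ = 2.4627 × 314 = 773 hours.

773 hours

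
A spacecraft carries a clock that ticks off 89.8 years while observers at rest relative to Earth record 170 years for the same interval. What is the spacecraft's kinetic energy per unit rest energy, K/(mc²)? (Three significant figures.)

0.893

The time-dilation ratio gives γ = 170/89.8 = 1.8931.
K/(mc²) = γ − 1 = 1.8931 − 1 = 0.893.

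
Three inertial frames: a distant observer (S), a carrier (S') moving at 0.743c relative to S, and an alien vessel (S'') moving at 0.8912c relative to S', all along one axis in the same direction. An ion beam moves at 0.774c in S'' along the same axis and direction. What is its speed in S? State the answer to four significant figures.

Compose velocities in two stages. Stage 1 (into S'): u₁ = (0.774+0.8912)/(1+0.774×0.8912) = 0.98545.
Stage 2 (into S): u = (0.98545+0.743)/(1+0.98545×0.743) = 0.99784, so the speed is 0.9978c.

0.9978c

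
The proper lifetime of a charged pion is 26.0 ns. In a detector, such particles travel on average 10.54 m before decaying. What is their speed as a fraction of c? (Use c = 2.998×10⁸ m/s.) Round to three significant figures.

0.804c

d = βγcτ ⇒ βγ = d/(cτ) = 10.54 m / (7.7948 m) = 1.3522.
β = (βγ)/√(1+(βγ)²) = 1.3522/√2.82844 = 0.804.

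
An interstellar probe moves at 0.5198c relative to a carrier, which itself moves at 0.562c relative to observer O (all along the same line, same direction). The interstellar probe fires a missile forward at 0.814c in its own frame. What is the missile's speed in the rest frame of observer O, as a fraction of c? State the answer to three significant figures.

0.982c

Compose velocities in two stages. Stage 1 (into S'): u₁ = (0.814+0.5198)/(1+0.814×0.5198) = 0.93724.
Stage 2 (into S): u = (0.93724+0.562)/(1+0.93724×0.562) = 0.98199, so the speed is 0.982c.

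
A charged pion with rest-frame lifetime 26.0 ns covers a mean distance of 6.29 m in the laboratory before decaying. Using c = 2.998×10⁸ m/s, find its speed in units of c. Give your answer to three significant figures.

Let x = d/(cτ) = 6.290 m / (2.998×10⁸ m/s × 2.600×10^-8 s) = 0.80695. Since d = βγcτ, x = βγ = β/√(1−β²).
Solving: β² = x²/(1+x²) = 0.651168/1.651168 = 0.394368, so β = 0.628.

0.628c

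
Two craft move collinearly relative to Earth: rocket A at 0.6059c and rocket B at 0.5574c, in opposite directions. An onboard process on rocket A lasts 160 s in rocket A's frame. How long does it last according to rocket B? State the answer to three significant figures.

Transform rocket A's velocity into rocket B's frame: (0.6059 + 0.5574)/(1 + 0.6059·0.5574) = 1.1633/1.33772866, so the relative speed is 0.86961c.
At |u| = 0.86961c, γ = (1 − 0.756222)^(−1/2) = 2.0254.
Rocket A's interval is proper; time dilation gives Δt_B = γΔτ = 2.0254 × 160 s = 324 s.

324 s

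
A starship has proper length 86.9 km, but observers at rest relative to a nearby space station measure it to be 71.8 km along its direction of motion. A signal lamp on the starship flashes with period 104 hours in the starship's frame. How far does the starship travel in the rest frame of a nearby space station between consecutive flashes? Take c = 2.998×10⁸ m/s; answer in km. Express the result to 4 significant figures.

7.653×10^10 km

Length contraction gives γ = L₀/L = 86.9/71.8 = 1.21031.
β = √(1 − 1/γ²) = 0.56333. Lab-frame period = γτ = 1.21031×104 hours = 125.87 hours. Distance = βc × γτ = 0.56333 × 2.998×10⁸ m/s × 453132 s = 7.6528×10^13 m = 7.653×10^10 km.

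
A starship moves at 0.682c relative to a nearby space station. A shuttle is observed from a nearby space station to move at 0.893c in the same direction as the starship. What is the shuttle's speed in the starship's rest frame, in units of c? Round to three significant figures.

0.540c

Transform to the starship's frame: u' = (u − v)/(1 − uv/c²).
u' = (0.893 − 0.682)/(1 − 0.893×0.682) = 0.211/0.390974 = 0.53968.
Speed in the starship's frame: 0.540c (in the same direction).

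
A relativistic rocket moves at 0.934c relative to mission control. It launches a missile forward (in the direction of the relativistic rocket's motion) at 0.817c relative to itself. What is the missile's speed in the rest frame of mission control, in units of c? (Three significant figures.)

0.993c

In units of c, u = (u' + v)/(1 + u'v) with u' = 0.817 and v = 0.934.
Numerator: 0.817 + 0.934 = 1.751. Denominator: 1 + (0.817)(0.934) = 1.763078.
u = 1.751/1.763078 = 0.99315, so the speed is 0.993c.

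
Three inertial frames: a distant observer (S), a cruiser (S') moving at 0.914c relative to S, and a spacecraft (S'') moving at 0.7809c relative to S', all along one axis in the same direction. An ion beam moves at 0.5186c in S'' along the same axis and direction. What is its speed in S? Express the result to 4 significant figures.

0.9965c

Apply u = (u'+v)/(1+u'v) twice. Ion beam in the cruiser frame: (0.5186+0.7809)/(1+0.5186·0.7809) = 1.2995/1.40497474 = 0.92493c.
That velocity, transformed to the rest frame of a distant observer: (0.92493+0.914)/(1+0.92493·0.914) = 1.83893/1.84538602 = 0.9965c.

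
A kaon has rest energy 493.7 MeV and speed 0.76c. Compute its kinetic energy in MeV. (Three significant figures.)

266 MeV

γ = 1/√(1 − β²) = 1/√(1 − 0.5776) = 1/√0.4224 = 1/0.649923 = 1.53864.
Kinetic energy: K = (γ − 1)mc² = (1.53864 − 1) × 493.7 MeV = 0.53864 × 493.7 = 266 MeV.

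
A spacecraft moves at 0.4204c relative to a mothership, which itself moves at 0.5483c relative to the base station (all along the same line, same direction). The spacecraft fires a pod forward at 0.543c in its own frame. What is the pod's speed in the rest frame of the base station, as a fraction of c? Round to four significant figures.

First combine the pod and spacecraft (S''→S'): u₁ = (0.543 + 0.4204)/(1 + 0.543×0.4204) = 0.9634/1.2282772 = 0.78435.
Then combine with the mothership (S'→S): u = (0.78435 + 0.5483)/(1 + 0.78435×0.5483) = 1.33265/1.430059105 = 0.93188.

0.9319c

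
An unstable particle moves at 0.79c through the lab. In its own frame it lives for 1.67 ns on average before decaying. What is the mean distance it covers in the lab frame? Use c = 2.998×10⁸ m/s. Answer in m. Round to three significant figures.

0.645 m

γ = 1/√(1 − β²) = 1/√(1 − 0.6241) = 1/√0.3759 = 1/0.613107 = 1.631.
Lab-frame lifetime: Δt = γτ = 1.631 × 1.67 ns = 2.7238 ns.
Distance: d = vΔt = 0.79 × 2.998×10⁸ m/s × 2.7238×10^-9 s = 0.645 m.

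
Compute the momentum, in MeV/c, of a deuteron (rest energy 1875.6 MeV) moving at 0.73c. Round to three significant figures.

β² = 0.5329, so γ = 1/√0.4671 = 1.4632.
Momentum: p = γβ·mc = 1.4632 × 0.73 × 1875.6 MeV/c = 2000 MeV/c.

2000 MeV/c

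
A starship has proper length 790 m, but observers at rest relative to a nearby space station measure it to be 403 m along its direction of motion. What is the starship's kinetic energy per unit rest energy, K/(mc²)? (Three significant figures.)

0.960

γ = L₀/L = 790/403 = 1.9603.
Since K = (γ−1)mc², K/(mc²) = 1.9603 − 1 = 0.960.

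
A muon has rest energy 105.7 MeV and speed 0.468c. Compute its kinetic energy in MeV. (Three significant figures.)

γ = 1/√(1 − β²) = 1/√(1 − 0.219024) = 1/√0.780976 = 1/0.883728 = 1.13157.
Kinetic energy: K = (γ − 1)mc² = (1.13157 − 1) × 105.7 MeV = 0.13157 × 105.7 = 13.9 MeV.

13.9 MeV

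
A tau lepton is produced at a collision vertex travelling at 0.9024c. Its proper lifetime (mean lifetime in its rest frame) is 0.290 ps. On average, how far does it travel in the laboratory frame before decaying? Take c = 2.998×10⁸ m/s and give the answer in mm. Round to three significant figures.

With β = 0.9024, γ = 1/√(1 − 0.9024²) = 1/√0.18567424 = 2.3207.
Lab-frame lifetime: Δt = γτ = 2.3207 × 0.290 ps = 0.673 ps.
Distance: d = vΔt = 0.9024 × 2.998×10⁸ m/s × 6.7300×10^-13 s = 1.82×10^-4 m = 0.182 mm.

0.182 mm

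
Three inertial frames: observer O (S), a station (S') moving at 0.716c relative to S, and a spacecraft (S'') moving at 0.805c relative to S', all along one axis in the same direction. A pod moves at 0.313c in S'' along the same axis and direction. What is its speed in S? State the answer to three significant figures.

0.981c

Compose velocities in two stages. Stage 1 (into S'): u₁ = (0.313+0.805)/(1+0.313×0.805) = 0.893.
Stage 2 (into S): u = (0.893+0.716)/(1+0.893×0.716) = 0.98146, so the speed is 0.981c.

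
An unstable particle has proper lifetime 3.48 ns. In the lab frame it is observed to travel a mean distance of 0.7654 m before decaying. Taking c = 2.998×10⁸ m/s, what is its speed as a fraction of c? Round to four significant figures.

Let x = d/(cτ) = 0.7654 m / (2.998×10⁸ m/s × 3.480×10^-9 s) = 0.73363. Since d = βγcτ, x = βγ = β/√(1−β²).
Solving: β² = x²/(1+x²) = 0.538213/1.538213 = 0.349895, so β = 0.5915.

0.5915c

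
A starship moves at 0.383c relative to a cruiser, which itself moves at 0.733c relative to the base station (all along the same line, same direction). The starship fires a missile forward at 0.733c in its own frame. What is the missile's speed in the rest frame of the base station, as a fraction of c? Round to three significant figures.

0.979c

Compose velocities in two stages. Stage 1 (into S'): u₁ = (0.733+0.383)/(1+0.733×0.383) = 0.87137.
Stage 2 (into S): u = (0.87137+0.733)/(1+0.87137×0.733) = 0.97904, so the speed is 0.979c.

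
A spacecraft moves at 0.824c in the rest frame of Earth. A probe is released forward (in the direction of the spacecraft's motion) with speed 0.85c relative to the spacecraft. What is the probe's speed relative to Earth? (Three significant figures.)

0.984c

In units of c, u = (u' + v)/(1 + u'v) with u' = 0.85 and v = 0.824.
Numerator: 0.85 + 0.824 = 1.674. Denominator: 1 + (0.85)(0.824) = 1.7004.
u = 1.674/1.7004 = 0.98447, so the speed is 0.984c.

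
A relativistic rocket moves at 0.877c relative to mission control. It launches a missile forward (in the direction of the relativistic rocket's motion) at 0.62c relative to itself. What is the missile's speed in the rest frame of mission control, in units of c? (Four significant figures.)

In units of c, u = (u' + v)/(1 + u'v) with u' = 0.62 and v = 0.877.
Numerator: 0.62 + 0.877 = 1.497. Denominator: 1 + (0.62)(0.877) = 1.54374.
u = 1.497/1.54374 = 0.96972, so the speed is 0.9697c.

0.9697c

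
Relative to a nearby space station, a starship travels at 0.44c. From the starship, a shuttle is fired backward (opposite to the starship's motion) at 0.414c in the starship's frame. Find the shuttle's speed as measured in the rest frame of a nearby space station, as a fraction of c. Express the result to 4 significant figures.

0.03179c

Relativistic velocity addition: u = (u' + v)/(1 + u'v/c²), with u' = −0.414c and v = 0.44c.
Numerator: −0.414 + 0.44 = 0.026. Denominator: 1 + (−0.414)(0.44) = 0.81784.
u = 0.026/0.81784 = 0.031791, so the speed is 0.03179c.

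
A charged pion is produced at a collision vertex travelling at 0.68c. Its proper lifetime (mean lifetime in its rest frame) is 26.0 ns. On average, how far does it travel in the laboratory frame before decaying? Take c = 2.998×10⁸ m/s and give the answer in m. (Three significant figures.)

Lorentz factor: γ = (1 − 0.4624)^(−1/2) = 1.3639.
Lab-frame lifetime: Δt = γτ = 1.3639 × 26.0 ns = 35.461 ns.
Distance: d = vΔt = 0.68 × 2.998×10⁸ m/s × 3.5461×10^-8 s = 7.23 m.

7.23 m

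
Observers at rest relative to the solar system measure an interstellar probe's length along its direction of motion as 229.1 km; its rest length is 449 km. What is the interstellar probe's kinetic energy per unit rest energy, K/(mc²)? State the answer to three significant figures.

Length contraction gives γ = L₀/L = 449/229.1 = 1.95984.
K/(mc²) = γ − 1 = 1.95984 − 1 = 0.960.

0.960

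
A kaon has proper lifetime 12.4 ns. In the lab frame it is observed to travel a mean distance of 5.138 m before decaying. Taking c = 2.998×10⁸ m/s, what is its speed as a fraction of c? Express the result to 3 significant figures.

Lab distance = (lab lifetime)·v = γτ·βc, so βγ = d/(cτ) = 5.138/(2.998×10⁸ × 1.240×10^-8) = 1.3821.
With βγ = 1.3821: γ² = 1 + (βγ)² = 2.9102, and β = (βγ)/γ = 1.3821/1.70593 = 0.810.

0.810c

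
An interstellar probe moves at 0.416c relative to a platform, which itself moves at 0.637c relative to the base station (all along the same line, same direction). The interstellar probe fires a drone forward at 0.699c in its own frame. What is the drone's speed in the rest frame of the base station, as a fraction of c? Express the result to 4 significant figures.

0.9681c

Compose velocities in two stages. Stage 1 (into S'): u₁ = (0.699+0.416)/(1+0.699×0.416) = 0.86382.
Stage 2 (into S): u = (0.86382+0.637)/(1+0.86382×0.637) = 0.96811, so the speed is 0.9681c.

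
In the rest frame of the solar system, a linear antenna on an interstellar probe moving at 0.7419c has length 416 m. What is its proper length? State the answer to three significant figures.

With β = 0.7419, γ = 1/√(1 − 0.7419²) = 1/√0.44958439 = 1.4914.
Proper length: L₀ = γ·L = 1.4914 × 416 = 620 m.

620 m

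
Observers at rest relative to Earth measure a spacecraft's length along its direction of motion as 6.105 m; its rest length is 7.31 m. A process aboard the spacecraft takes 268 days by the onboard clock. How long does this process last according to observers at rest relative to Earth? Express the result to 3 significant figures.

From L = L₀/γ: γ = 7.31/6.105 = 1.19738.
Δt = γΔτ = 1.19738 × 268 = 321 days.

321 days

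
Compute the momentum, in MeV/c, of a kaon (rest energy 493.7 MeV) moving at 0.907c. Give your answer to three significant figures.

γ = 1/√(1 − β²) = 1/√(1 − 0.822649) = 1/√0.177351 = 1/0.421131 = 2.3746.
Momentum: p = γβ·mc = 2.3746 × 0.907 × 493.7 MeV/c = 1060 MeV/c.

1060 MeV/c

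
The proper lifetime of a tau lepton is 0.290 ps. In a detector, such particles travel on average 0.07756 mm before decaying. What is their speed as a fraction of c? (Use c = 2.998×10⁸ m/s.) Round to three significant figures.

0.666c

Let x = d/(cτ) = 7.756×10^-5 m / (2.998×10⁸ m/s × 2.900×10^-13 s) = 0.89209. Since d = βγcτ, x = βγ = β/√(1−β²).
Solving: β² = x²/(1+x²) = 0.795825/1.795825 = 0.443153, so β = 0.666.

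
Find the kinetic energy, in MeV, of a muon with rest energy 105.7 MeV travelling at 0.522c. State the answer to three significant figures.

18.2 MeV

With β = 0.522, γ = 1/√(1 − 0.522²) = 1/√0.727516 = 1.17241.
Kinetic energy: K = (γ − 1)mc² = (1.17241 − 1) × 105.7 MeV = 0.17241 × 105.7 = 18.2 MeV.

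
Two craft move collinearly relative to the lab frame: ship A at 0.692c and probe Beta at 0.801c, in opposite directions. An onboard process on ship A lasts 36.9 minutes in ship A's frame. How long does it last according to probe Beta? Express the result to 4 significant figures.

132.7 minutes

Transform ship A's velocity into probe Beta's frame: (0.692 + 0.801)/(1 + 0.692·0.801) = 1.493/1.554292, so the relative speed is 0.96057c.
γ for this relative speed: γ = 1/√(1 − 0.922695) = 3.5966.
Ship A's interval is proper; time dilation gives Δt_B = γΔτ = 3.5966 × 36.9 minutes = 132.7 minutes.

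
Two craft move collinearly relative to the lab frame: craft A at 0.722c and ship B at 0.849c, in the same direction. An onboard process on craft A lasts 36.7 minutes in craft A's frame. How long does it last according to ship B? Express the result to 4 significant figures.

Speed of craft A in ship B's frame: u = (v_A − v_B)/(1 − v_A v_B/c²) = (0.722 − 0.849)/(1 − 0.722×0.849) = −0.127/0.387022 = −0.32815; |u| = 0.32815c.
At |u| = 0.32815c, γ = (1 − 0.107682)^(−1/2) = 1.0586.
Craft A's interval is proper; time dilation gives Δt_B = γΔτ = 1.0586 × 36.7 minutes = 38.85 minutes.

38.85 minutes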